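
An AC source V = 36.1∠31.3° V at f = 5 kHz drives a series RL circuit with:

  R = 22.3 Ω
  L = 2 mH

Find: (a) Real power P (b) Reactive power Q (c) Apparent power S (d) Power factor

Step 1 — Angular frequency: ω = 2π·f = 2π·5000 = 3.142e+04 rad/s.
Step 2 — Component impedances:
  R: Z = R = 22.3 Ω
  L: Z = jωL = j·3.142e+04·0.002 = 0 + j62.83 Ω
Step 3 — Series combination: Z_total = R + L = 22.3 + j62.83 Ω = 66.67∠70.5° Ω.
Step 4 — Source phasor: V = 36.1∠31.3° V = 30.85 + j18.75 V.
Step 5 — Current: I = V / Z = 0.4198 - j0.3419 A = 0.5415∠-39.2° A.
Step 6 — Complex power: S = V·I* = 6.538 + j18.42 VA.
Step 7 — Real power: P = Re(S) = 6.538 W.
Step 8 — Reactive power: Q = Im(S) = 18.42 VAR.
Step 9 — Apparent power: |S| = 19.55 VA.
Step 10 — Power factor: PF = P/|S| = 0.3345 (lagging).

(a) P = 6.538 W  (b) Q = 18.42 VAR  (c) S = 19.55 VA  (d) PF = 0.3345 (lagging)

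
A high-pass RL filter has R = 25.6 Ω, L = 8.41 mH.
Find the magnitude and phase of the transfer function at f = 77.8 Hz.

Step 1 — Angular frequency: ω = 2π·77.8 = 488.8 rad/s.
Step 2 — Transfer function: H(jω) = jωL/(R + jωL).
Step 3 — Numerator jωL = j·4.111; denominator R + jωL = 25.6 + j4.111.
Step 4 — H = 0.02514 + j0.1566.
Step 5 — Magnitude: |H| = 0.1586 (-16.0 dB); phase: φ = 80.9°.

|H| = 0.1586 (-16.0 dB), φ = 80.9°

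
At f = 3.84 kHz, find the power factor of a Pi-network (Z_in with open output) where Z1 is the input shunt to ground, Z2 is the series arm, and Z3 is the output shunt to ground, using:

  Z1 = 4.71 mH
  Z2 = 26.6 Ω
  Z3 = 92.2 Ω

Step 1 — Angular frequency: ω = 2π·f = 2π·3840 = 2.413e+04 rad/s.
Step 2 — Component impedances:
  Z1: Z = jωL = j·2.413e+04·0.00471 = 0 + j113.6 Ω
  Z2: Z = R = 26.6 Ω
  Z3: Z = R = 92.2 Ω
Step 3 — With open output, the series arm Z2 and the output shunt Z3 appear in series to ground: Z2 + Z3 = 118.8 Ω.
Step 4 — Parallel with input shunt Z1: Z_in = Z1 || (Z2 + Z3) = 56.76 + j59.34 Ω = 82.12∠46.3° Ω.
Step 5 — Power factor: PF = cos(φ) = Re(Z)/|Z| = 56.76/82.12 = 0.6912.
Step 6 — Type: Im(Z) = 59.34 ⇒ lagging (phase φ = 46.3°).

PF = 0.6912 (lagging, φ = 46.3°)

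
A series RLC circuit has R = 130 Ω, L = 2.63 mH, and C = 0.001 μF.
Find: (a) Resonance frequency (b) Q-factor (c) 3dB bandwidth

Step 1 — Resonance condition Im(Z)=0 gives ω₀ = 1/√(LC).
Step 2 — ω₀ = 1/√(0.00263·1e-09) = 6.166e+05 rad/s.
Step 3 — f₀ = ω₀/(2π) = 9.814e+04 Hz.
Step 4 — Series Q: Q = ω₀L/R = 6.166e+05·0.00263/130 = 12.47.
Step 5 — 3dB bandwidth: Δω = ω₀/Q = 4.943e+04 rad/s; BW = Δω/(2π) = 7867 Hz.

(a) f₀ = 9.814e+04 Hz  (b) Q = 12.47  (c) BW = 7867 Hz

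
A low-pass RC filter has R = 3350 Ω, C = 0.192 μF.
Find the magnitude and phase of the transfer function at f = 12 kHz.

Step 1 — Angular frequency: ω = 2π·1.2e+04 = 7.54e+04 rad/s.
Step 2 — Transfer function: H(jω) = 1/(1 + jωRC).
Step 3 — Denominator: 1 + jωRC = 1 + j·7.54e+04·3350·1.92e-07 = 1 + j48.5.
Step 4 — H = 0.000425 - j0.02061.
Step 5 — Magnitude: |H| = 0.02062 (-33.7 dB); phase: φ = -88.8°.

|H| = 0.02062 (-33.7 dB), φ = -88.8°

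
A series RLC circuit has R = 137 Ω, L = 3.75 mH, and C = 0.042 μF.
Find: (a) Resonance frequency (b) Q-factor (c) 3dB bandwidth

Step 1 — Resonance condition Im(Z)=0 gives ω₀ = 1/√(LC).
Step 2 — ω₀ = 1/√(0.00375·4.2e-08) = 7.968e+04 rad/s.
Step 3 — f₀ = ω₀/(2π) = 1.268e+04 Hz.
Step 4 — Series Q: Q = ω₀L/R = 7.968e+04·0.00375/137 = 2.181.
Step 5 — 3dB bandwidth: Δω = ω₀/Q = 3.653e+04 rad/s; BW = Δω/(2π) = 5814 Hz.

(a) f₀ = 1.268e+04 Hz  (b) Q = 2.181  (c) BW = 5814 Hz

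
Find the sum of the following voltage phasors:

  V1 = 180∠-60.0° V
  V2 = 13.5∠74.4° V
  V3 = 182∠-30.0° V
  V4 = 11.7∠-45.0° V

Step 1 — Convert each phasor to rectangular form:
  V1 = 180·(cos(-60.0°) + j·sin(-60.0°)) = 90 - j155.9 V
  V2 = 13.5·(cos(74.4°) + j·sin(74.4°)) = 3.63 + j13 V
  V3 = 182·(cos(-30.0°) + j·sin(-30.0°)) = 157.6 - j91 V
  V4 = 11.7·(cos(-45.0°) + j·sin(-45.0°)) = 8.273 - j8.273 V
Step 2 — Sum components: V_total = 259.5 - j242.2 V.
Step 3 — Convert to polar: |V_total| = 355 V, ∠V_total = -43.0°.

V_total = 355∠-43.0° V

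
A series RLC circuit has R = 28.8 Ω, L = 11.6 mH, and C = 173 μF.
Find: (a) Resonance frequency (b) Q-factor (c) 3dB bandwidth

Step 1 — Resonance: ω₀ = 1/√(LC) = 1/√(0.0116·0.000173) = 705.9 rad/s.
Step 2 — f₀ = ω₀/(2π) = 112.3 Hz.
Step 3 — Series Q: Q = ω₀L/R = 705.9·0.0116/28.8 = 0.2843.
Step 4 — Bandwidth: Δω = ω₀/Q = 2483 rad/s; BW = Δω/(2π) = 395.1 Hz.

(a) f₀ = 112.3 Hz  (b) Q = 0.2843  (c) BW = 395.1 Hz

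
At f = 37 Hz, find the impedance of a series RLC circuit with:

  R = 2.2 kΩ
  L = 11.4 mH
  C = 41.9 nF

Step 1 — Angular frequency: ω = 2π·f = 2π·37 = 232.5 rad/s.
Step 2 — Component impedances:
  R: Z = R = 2200 Ω
  L: Z = jωL = j·232.5·0.0114 = 0 + j2.65 Ω
  C: Z = 1/(jωC) = -j/(ω·C) = 0 - j1.027e+05 Ω
Step 3 — Series combination: Z_total = R + L + C = 2200 - j1.027e+05 Ω = 1.027e+05∠-88.8° Ω.

Z = 2200 - j1.027e+05 Ω = 1.027e+05∠-88.8° Ω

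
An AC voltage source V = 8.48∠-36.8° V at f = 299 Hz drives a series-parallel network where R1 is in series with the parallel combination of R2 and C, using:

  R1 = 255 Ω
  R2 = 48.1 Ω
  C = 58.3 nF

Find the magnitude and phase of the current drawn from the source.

Step 1 — Angular frequency: ω = 2π·f = 2π·299 = 1879 rad/s.
Step 2 — Component impedances:
  R1: Z = R = 255 Ω
  R2: Z = R = 48.1 Ω
  C: Z = 1/(jωC) = -j/(ω·C) = 0 - j9130 Ω
Step 3 — Parallel branch: R2 || C = 1/(1/R2 + 1/C) = 48.1 - j0.2534 Ω.
Step 4 — Series with R1: Z_total = R1 + (R2 || C) = 303.1 - j0.2534 Ω = 303.1∠-0.0° Ω.
Step 5 — Source phasor: V = 8.48∠-36.8° V = 6.79 - j5.08 V.
Step 6 — Ohm's law: I = V / Z_total = (6.79 - j5.08) / (303.1 - j0.2534) = 0.02242 - j0.01674 A.
Step 7 — Convert to polar: |I| = 0.02798 A, ∠I = -36.8°.

I = 0.02798∠-36.8° A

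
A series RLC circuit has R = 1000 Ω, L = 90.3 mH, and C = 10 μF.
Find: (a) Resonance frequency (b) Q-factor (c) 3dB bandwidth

Step 1 — Resonance: ω₀ = 1/√(LC) = 1/√(0.0903·1e-05) = 1052 rad/s.
Step 2 — f₀ = ω₀/(2π) = 167.5 Hz.
Step 3 — Series Q: Q = ω₀L/R = 1052·0.0903/1000 = 0.09503.
Step 4 — Bandwidth: Δω = ω₀/Q = 1.107e+04 rad/s; BW = Δω/(2π) = 1763 Hz.

(a) f₀ = 167.5 Hz  (b) Q = 0.09503  (c) BW = 1763 Hz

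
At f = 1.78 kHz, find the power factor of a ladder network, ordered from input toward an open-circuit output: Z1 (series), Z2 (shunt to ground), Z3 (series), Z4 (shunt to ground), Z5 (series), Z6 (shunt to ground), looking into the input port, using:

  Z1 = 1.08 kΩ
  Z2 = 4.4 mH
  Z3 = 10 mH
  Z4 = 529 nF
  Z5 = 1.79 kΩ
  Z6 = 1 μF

Step 1 — Angular frequency: ω = 2π·f = 2π·1780 = 1.118e+04 rad/s.
Step 2 — Component impedances:
  Z1: Z = R = 1080 Ω
  Z2: Z = jωL = j·1.118e+04·0.0044 = 0 + j49.21 Ω
  Z3: Z = jωL = j·1.118e+04·0.01 = 0 + j111.8 Ω
  Z4: Z = 1/(jωC) = -j/(ω·C) = 0 - j169 Ω
  Z5: Z = R = 1790 Ω
  Z6: Z = 1/(jωC) = -j/(ω·C) = 0 - j89.41 Ω
Step 3 — Ladder network (open output): work backward from the far end, alternating series and parallel combinations. Z_in = 1217 + j99.15 Ω = 1221∠4.7° Ω.
Step 4 — Power factor: PF = cos(φ) = Re(Z)/|Z| = 1217/1221 = 0.9967.
Step 5 — Type: Im(Z) = 99.15 ⇒ lagging (phase φ = 4.7°).

PF = 0.9967 (lagging, φ = 4.7°)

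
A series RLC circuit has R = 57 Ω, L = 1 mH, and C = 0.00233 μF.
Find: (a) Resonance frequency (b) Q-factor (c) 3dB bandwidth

Step 1 — Resonance condition Im(Z)=0 gives ω₀ = 1/√(LC).
Step 2 — ω₀ = 1/√(0.001·2.33e-09) = 6.551e+05 rad/s.
Step 3 — f₀ = ω₀/(2π) = 1.043e+05 Hz.
Step 4 — Series Q: Q = ω₀L/R = 6.551e+05·0.001/57 = 11.49.
Step 5 — 3dB bandwidth: Δω = ω₀/Q = 5.7e+04 rad/s; BW = Δω/(2π) = 9072 Hz.

(a) f₀ = 1.043e+05 Hz  (b) Q = 11.49  (c) BW = 9072 Hz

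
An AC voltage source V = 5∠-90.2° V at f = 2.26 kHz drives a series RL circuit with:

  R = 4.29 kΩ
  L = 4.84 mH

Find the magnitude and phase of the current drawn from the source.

Step 1 — Angular frequency: ω = 2π·f = 2π·2260 = 1.42e+04 rad/s.
Step 2 — Component impedances:
  R: Z = R = 4290 Ω
  L: Z = jωL = j·1.42e+04·0.00484 = 0 + j68.73 Ω
Step 3 — Series combination: Z_total = R + L = 4290 + j68.73 Ω = 4291∠0.9° Ω.
Step 4 — Source phasor: V = 5∠-90.2° V = -0.01745 - j5 V.
Step 5 — Ohm's law: I = V / Z_total = (-0.01745 - j5) / (4290 + j68.73) = -2.273e-05 - j0.001165 A.
Step 6 — Convert to polar: |I| = 0.001165 A, ∠I = -91.1°.

I = 0.001165∠-91.1° A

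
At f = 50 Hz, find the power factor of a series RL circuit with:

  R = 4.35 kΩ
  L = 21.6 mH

Step 1 — Angular frequency: ω = 2π·f = 2π·50 = 314.2 rad/s.
Step 2 — Component impedances:
  R: Z = R = 4350 Ω
  L: Z = jωL = j·314.2·0.0216 = 0 + j6.786 Ω
Step 3 — Series combination: Z_total = R + L = 4350 + j6.786 Ω = 4350∠0.1° Ω.
Step 4 — Power factor: PF = cos(φ) = Re(Z)/|Z| = 4350/4350 = 1.
Step 5 — Type: Im(Z) = 6.786 ⇒ lagging (phase φ = 0.1°).

PF = 1 (lagging, φ = 0.1°)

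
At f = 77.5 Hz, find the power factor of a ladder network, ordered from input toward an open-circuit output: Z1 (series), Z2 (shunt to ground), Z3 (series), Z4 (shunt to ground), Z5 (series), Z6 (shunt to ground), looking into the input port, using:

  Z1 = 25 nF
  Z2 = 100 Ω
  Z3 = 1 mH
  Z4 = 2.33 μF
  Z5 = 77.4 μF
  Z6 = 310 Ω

Step 1 — Angular frequency: ω = 2π·f = 2π·77.5 = 486.9 rad/s.
Step 2 — Component impedances:
  Z1: Z = 1/(jωC) = -j/(ω·C) = 0 - j8.214e+04 Ω
  Z2: Z = R = 100 Ω
  Z3: Z = jωL = j·486.9·0.001 = 0 + j0.4869 Ω
  Z4: Z = 1/(jωC) = -j/(ω·C) = 0 - j881.4 Ω
  Z5: Z = 1/(jωC) = -j/(ω·C) = 0 - j26.53 Ω
  Z6: Z = R = 310 Ω
Step 3 — Ladder network (open output): work backward from the far end, alternating series and parallel combinations. Z_in = 74.87 - j8.215e+04 Ω = 8.215e+04∠-89.9° Ω.
Step 4 — Power factor: PF = cos(φ) = Re(Z)/|Z| = 74.87/8.215e+04 = 0.0009114.
Step 5 — Type: Im(Z) = -8.215e+04 ⇒ leading (phase φ = -89.9°).

PF = 0.0009114 (leading, φ = -89.9°)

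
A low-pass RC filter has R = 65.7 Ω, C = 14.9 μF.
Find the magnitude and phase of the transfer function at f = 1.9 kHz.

Step 1 — Angular frequency: ω = 2π·1900 = 1.194e+04 rad/s.
Step 2 — Transfer function: H(jω) = 1/(1 + jωRC).
Step 3 — Denominator: 1 + jωRC = 1 + j·1.194e+04·65.7·1.49e-05 = 1 + j11.69.
Step 4 — H = 0.007269 - j0.08495.
Step 5 — Magnitude: |H| = 0.08526 (-21.4 dB); phase: φ = -85.1°.

|H| = 0.08526 (-21.4 dB), φ = -85.1°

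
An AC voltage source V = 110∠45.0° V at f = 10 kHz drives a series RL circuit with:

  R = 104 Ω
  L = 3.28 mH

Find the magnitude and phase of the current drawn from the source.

Step 1 — Angular frequency: ω = 2π·f = 2π·1e+04 = 6.283e+04 rad/s.
Step 2 — Component impedances:
  R: Z = R = 104 Ω
  L: Z = jωL = j·6.283e+04·0.00328 = 0 + j206.1 Ω
Step 3 — Series combination: Z_total = R + L = 104 + j206.1 Ω = 230.8∠63.2° Ω.
Step 4 — Source phasor: V = 110∠45.0° V = 77.78 + j77.78 V.
Step 5 — Ohm's law: I = V / Z_total = (77.78 + j77.78) / (104 + j206.1) = 0.4526 - j0.149 A.
Step 6 — Convert to polar: |I| = 0.4765 A, ∠I = -18.2°.

I = 0.4765∠-18.2° A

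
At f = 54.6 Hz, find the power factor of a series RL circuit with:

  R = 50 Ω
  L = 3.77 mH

Step 1 — Angular frequency: ω = 2π·f = 2π·54.6 = 343.1 rad/s.
Step 2 — Component impedances:
  R: Z = R = 50 Ω
  L: Z = jωL = j·343.1·0.00377 = 0 + j1.293 Ω
Step 3 — Series combination: Z_total = R + L = 50 + j1.293 Ω = 50.02∠1.5° Ω.
Step 4 — Power factor: PF = cos(φ) = Re(Z)/|Z| = 50/50.017 = 0.9997.
Step 5 — Type: Im(Z) = 1.293 ⇒ lagging (phase φ = 1.5°).

PF = 0.9997 (lagging, φ = 1.5°)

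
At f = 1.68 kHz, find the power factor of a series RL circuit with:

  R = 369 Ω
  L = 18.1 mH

Step 1 — Angular frequency: ω = 2π·f = 2π·1680 = 1.056e+04 rad/s.
Step 2 — Component impedances:
  R: Z = R = 369 Ω
  L: Z = jωL = j·1.056e+04·0.0181 = 0 + j191.1 Ω
Step 3 — Series combination: Z_total = R + L = 369 + j191.1 Ω = 415.5∠27.4° Ω.
Step 4 — Power factor: PF = cos(φ) = Re(Z)/|Z| = 369/415.53 = 0.888.
Step 5 — Type: Im(Z) = 191.1 ⇒ lagging (phase φ = 27.4°).

PF = 0.888 (lagging, φ = 27.4°)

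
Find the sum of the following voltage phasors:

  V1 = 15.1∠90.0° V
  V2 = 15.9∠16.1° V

Step 1 — Convert each phasor to rectangular form:
  V1 = 15.1·(cos(90.0°) + j·sin(90.0°)) = 0 + j15.1 V
  V2 = 15.9·(cos(16.1°) + j·sin(16.1°)) = 15.28 + j4.409 V
Step 2 — Sum components: V_total = 15.28 + j19.51 V.
Step 3 — Convert to polar: |V_total| = 24.78 V, ∠V_total = 51.9°.

V_total = 24.78∠51.9° V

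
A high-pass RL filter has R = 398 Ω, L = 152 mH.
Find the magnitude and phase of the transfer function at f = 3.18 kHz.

Step 1 — Angular frequency: ω = 2π·3180 = 1.998e+04 rad/s.
Step 2 — Transfer function: H(jω) = jωL/(R + jωL).
Step 3 — Numerator jωL = j·3037; denominator R + jωL = 398 + j3037.
Step 4 — H = 0.9831 + j0.1288.
Step 5 — Magnitude: |H| = 0.9915 (-0.1 dB); phase: φ = 7.5°.

|H| = 0.9915 (-0.1 dB), φ = 7.5°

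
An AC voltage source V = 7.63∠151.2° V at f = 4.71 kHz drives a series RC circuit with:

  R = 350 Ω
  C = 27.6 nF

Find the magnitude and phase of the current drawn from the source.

Step 1 — Angular frequency: ω = 2π·f = 2π·4710 = 2.959e+04 rad/s.
Step 2 — Component impedances:
  R: Z = R = 350 Ω
  C: Z = 1/(jωC) = -j/(ω·C) = 0 - j1224 Ω
Step 3 — Series combination: Z_total = R + C = 350 - j1224 Ω = 1273∠-74.0° Ω.
Step 4 — Source phasor: V = 7.63∠151.2° V = -6.686 + j3.676 V.
Step 5 — Ohm's law: I = V / Z_total = (-6.686 + j3.676) / (350 - j1224) = -0.004219 - j0.004255 A.
Step 6 — Convert to polar: |I| = 0.005992 A, ∠I = -134.8°.

I = 0.005992∠-134.8° A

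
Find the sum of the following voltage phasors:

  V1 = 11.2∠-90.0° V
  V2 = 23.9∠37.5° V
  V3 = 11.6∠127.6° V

Step 1 — Convert each phasor to rectangular form:
  V1 = 11.2·(cos(-90.0°) + j·sin(-90.0°)) = 0 - j11.2 V
  V2 = 23.9·(cos(37.5°) + j·sin(37.5°)) = 18.96 + j14.55 V
  V3 = 11.6·(cos(127.6°) + j·sin(127.6°)) = -7.078 + j9.191 V
Step 2 — Sum components: V_total = 11.88 + j12.54 V.
Step 3 — Convert to polar: |V_total| = 17.28 V, ∠V_total = 46.5°.

V_total = 17.28∠46.5° V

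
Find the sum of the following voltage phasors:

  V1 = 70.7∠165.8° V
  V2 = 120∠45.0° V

Step 1 — Convert each phasor to rectangular form:
  V1 = 70.7·(cos(165.8°) + j·sin(165.8°)) = -68.54 + j17.34 V
  V2 = 120·(cos(45.0°) + j·sin(45.0°)) = 84.85 + j84.85 V
Step 2 — Sum components: V_total = 16.31 + j102.2 V.
Step 3 — Convert to polar: |V_total| = 103.5 V, ∠V_total = 80.9°.

V_total = 103.5∠80.9° V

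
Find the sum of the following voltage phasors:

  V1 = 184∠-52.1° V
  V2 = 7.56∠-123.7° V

Step 1 — Convert each phasor to rectangular form:
  V1 = 184·(cos(-52.1°) + j·sin(-52.1°)) = 113 - j145.2 V
  V2 = 7.56·(cos(-123.7°) + j·sin(-123.7°)) = -4.195 - j6.29 V
Step 2 — Sum components: V_total = 108.8 - j151.5 V.
Step 3 — Convert to polar: |V_total| = 186.5 V, ∠V_total = -54.3°.

V_total = 186.5∠-54.3° V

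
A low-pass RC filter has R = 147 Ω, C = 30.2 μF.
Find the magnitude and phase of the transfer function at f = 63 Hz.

Step 1 — Angular frequency: ω = 2π·63 = 395.8 rad/s.
Step 2 — Transfer function: H(jω) = 1/(1 + jωRC).
Step 3 — Denominator: 1 + jωRC = 1 + j·395.8·147·3.02e-05 = 1 + j1.757.
Step 4 — H = 0.2446 - j0.4299.
Step 5 — Magnitude: |H| = 0.4946 (-6.1 dB); phase: φ = -60.4°.

|H| = 0.4946 (-6.1 dB), φ = -60.4°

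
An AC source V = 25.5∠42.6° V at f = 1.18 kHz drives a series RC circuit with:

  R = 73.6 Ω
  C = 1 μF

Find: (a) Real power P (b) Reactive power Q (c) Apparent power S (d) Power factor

Step 1 — Angular frequency: ω = 2π·f = 2π·1180 = 7414 rad/s.
Step 2 — Component impedances:
  R: Z = R = 73.6 Ω
  C: Z = 1/(jωC) = -j/(ω·C) = 0 - j134.9 Ω
Step 3 — Series combination: Z_total = R + C = 73.6 - j134.9 Ω = 153.7∠-61.4° Ω.
Step 4 — Source phasor: V = 25.5∠42.6° V = 18.77 + j17.26 V.
Step 5 — Current: I = V / Z = -0.04009 + j0.161 A = 0.166∠104.0° A.
Step 6 — Complex power: S = V·I* = 2.027 - j3.715 VA.
Step 7 — Real power: P = Re(S) = 2.027 W.
Step 8 — Reactive power: Q = Im(S) = -3.715 VAR.
Step 9 — Apparent power: |S| = 4.232 VA.
Step 10 — Power factor: PF = P/|S| = 0.479 (leading).

(a) P = 2.027 W  (b) Q = -3.715 VAR  (c) S = 4.232 VA  (d) PF = 0.479 (leading)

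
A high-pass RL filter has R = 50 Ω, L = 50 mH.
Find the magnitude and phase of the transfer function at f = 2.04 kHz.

Step 1 — Angular frequency: ω = 2π·2040 = 1.282e+04 rad/s.
Step 2 — Transfer function: H(jω) = jωL/(R + jωL).
Step 3 — Numerator jωL = j·640.9; denominator R + jωL = 50 + j640.9.
Step 4 — H = 0.994 + j0.07755.
Step 5 — Magnitude: |H| = 0.997 (-0.0 dB); phase: φ = 4.5°.

|H| = 0.997 (-0.0 dB), φ = 4.5°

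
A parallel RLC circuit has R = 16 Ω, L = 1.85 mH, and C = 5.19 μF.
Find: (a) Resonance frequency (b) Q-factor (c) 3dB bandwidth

Step 1 — Resonance: ω₀ = 1/√(LC) = 1/√(0.00185·5.19e-06) = 1.021e+04 rad/s.
Step 2 — f₀ = ω₀/(2π) = 1624 Hz.
Step 3 — Parallel Q: Q = R/(ω₀L) = 16/(1.021e+04·0.00185) = 0.8475.
Step 4 — Bandwidth: Δω = ω₀/Q = 1.204e+04 rad/s; BW = Δω/(2π) = 1917 Hz.

(a) f₀ = 1624 Hz  (b) Q = 0.8475  (c) BW = 1917 Hz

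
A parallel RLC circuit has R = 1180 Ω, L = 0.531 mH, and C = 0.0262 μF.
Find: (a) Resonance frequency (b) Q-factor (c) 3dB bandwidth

Step 1 — Resonance: ω₀ = 1/√(LC) = 1/√(0.000531·2.62e-08) = 2.681e+05 rad/s.
Step 2 — f₀ = ω₀/(2π) = 4.267e+04 Hz.
Step 3 — Parallel Q: Q = R/(ω₀L) = 1180/(2.681e+05·0.000531) = 8.289.
Step 4 — Bandwidth: Δω = ω₀/Q = 3.235e+04 rad/s; BW = Δω/(2π) = 5148 Hz.

(a) f₀ = 4.267e+04 Hz  (b) Q = 8.289  (c) BW = 5148 Hz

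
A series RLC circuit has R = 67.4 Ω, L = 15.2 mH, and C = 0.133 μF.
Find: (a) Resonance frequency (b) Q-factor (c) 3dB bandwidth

Step 1 — Resonance condition Im(Z)=0 gives ω₀ = 1/√(LC).
Step 2 — ω₀ = 1/√(0.0152·1.33e-07) = 2.224e+04 rad/s.
Step 3 — f₀ = ω₀/(2π) = 3540 Hz.
Step 4 — Series Q: Q = ω₀L/R = 2.224e+04·0.0152/67.4 = 5.016.
Step 5 — 3dB bandwidth: Δω = ω₀/Q = 4434 rad/s; BW = Δω/(2π) = 705.7 Hz.

(a) f₀ = 3540 Hz  (b) Q = 5.016  (c) BW = 705.7 Hz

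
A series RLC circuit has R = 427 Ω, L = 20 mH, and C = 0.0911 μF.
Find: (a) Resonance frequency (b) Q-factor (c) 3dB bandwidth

Step 1 — Resonance condition Im(Z)=0 gives ω₀ = 1/√(LC).
Step 2 — ω₀ = 1/√(0.02·9.11e-08) = 2.343e+04 rad/s.
Step 3 — f₀ = ω₀/(2π) = 3729 Hz.
Step 4 — Series Q: Q = ω₀L/R = 2.343e+04·0.02/427 = 1.097.
Step 5 — 3dB bandwidth: Δω = ω₀/Q = 2.135e+04 rad/s; BW = Δω/(2π) = 3398 Hz.

(a) f₀ = 3729 Hz  (b) Q = 1.097  (c) BW = 3398 Hz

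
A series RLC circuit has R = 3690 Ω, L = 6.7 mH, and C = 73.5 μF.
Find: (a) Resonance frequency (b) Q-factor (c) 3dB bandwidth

Step 1 — Resonance condition Im(Z)=0 gives ω₀ = 1/√(LC).
Step 2 — ω₀ = 1/√(0.0067·7.35e-05) = 1425 rad/s.
Step 3 — f₀ = ω₀/(2π) = 226.8 Hz.
Step 4 — Series Q: Q = ω₀L/R = 1425·0.0067/3690 = 0.002587.
Step 5 — 3dB bandwidth: Δω = ω₀/Q = 5.507e+05 rad/s; BW = Δω/(2π) = 8.765e+04 Hz.

(a) f₀ = 226.8 Hz  (b) Q = 0.002587  (c) BW = 8.765e+04 Hz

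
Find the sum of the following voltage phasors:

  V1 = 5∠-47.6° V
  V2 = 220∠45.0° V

Step 1 — Convert each phasor to rectangular form:
  V1 = 5·(cos(-47.6°) + j·sin(-47.6°)) = 3.372 - j3.692 V
  V2 = 220·(cos(45.0°) + j·sin(45.0°)) = 155.6 + j155.6 V
Step 2 — Sum components: V_total = 158.9 + j151.9 V.
Step 3 — Convert to polar: |V_total| = 219.8 V, ∠V_total = 43.7°.

V_total = 219.8∠43.7° V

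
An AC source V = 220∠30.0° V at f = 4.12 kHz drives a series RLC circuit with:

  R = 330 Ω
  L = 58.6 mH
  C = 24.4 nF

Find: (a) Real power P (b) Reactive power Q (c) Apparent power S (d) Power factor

Step 1 — Angular frequency: ω = 2π·f = 2π·4120 = 2.589e+04 rad/s.
Step 2 — Component impedances:
  R: Z = R = 330 Ω
  L: Z = jωL = j·2.589e+04·0.0586 = 0 + j1517 Ω
  C: Z = 1/(jωC) = -j/(ω·C) = 0 - j1583 Ω
Step 3 — Series combination: Z_total = R + L + C = 330 - j66.23 Ω = 336.6∠-11.3° Ω.
Step 4 — Source phasor: V = 220∠30.0° V = 190.5 + j110 V.
Step 5 — Current: I = V / Z = 0.4907 + j0.4318 A = 0.6536∠41.3° A.
Step 6 — Complex power: S = V·I* = 141 - j28.3 VA.
Step 7 — Real power: P = Re(S) = 141 W.
Step 8 — Reactive power: Q = Im(S) = -28.3 VAR.
Step 9 — Apparent power: |S| = 143.8 VA.
Step 10 — Power factor: PF = P/|S| = 0.9805 (leading).

(a) P = 141 W  (b) Q = -28.3 VAR  (c) S = 143.8 VA  (d) PF = 0.9805 (leading)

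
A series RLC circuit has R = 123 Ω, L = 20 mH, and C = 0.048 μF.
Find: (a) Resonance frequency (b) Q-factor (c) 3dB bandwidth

Step 1 — Resonance condition Im(Z)=0 gives ω₀ = 1/√(LC).
Step 2 — ω₀ = 1/√(0.02·4.8e-08) = 3.227e+04 rad/s.
Step 3 — f₀ = ω₀/(2π) = 5137 Hz.
Step 4 — Series Q: Q = ω₀L/R = 3.227e+04·0.02/123 = 5.248.
Step 5 — 3dB bandwidth: Δω = ω₀/Q = 6150 rad/s; BW = Δω/(2π) = 978.8 Hz.

(a) f₀ = 5137 Hz  (b) Q = 5.248  (c) BW = 978.8 Hz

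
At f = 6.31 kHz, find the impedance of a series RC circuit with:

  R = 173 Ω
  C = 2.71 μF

Step 1 — Angular frequency: ω = 2π·f = 2π·6310 = 3.965e+04 rad/s.
Step 2 — Component impedances:
  R: Z = R = 173 Ω
  C: Z = 1/(jωC) = -j/(ω·C) = 0 - j9.307 Ω
Step 3 — Series combination: Z_total = R + C = 173 - j9.307 Ω = 173.3∠-3.1° Ω.

Z = 173 - j9.307 Ω = 173.3∠-3.1° Ω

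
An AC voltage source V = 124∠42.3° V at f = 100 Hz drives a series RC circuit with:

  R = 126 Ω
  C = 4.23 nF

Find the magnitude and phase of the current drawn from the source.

Step 1 — Angular frequency: ω = 2π·f = 2π·100 = 628.3 rad/s.
Step 2 — Component impedances:
  R: Z = R = 126 Ω
  C: Z = 1/(jωC) = -j/(ω·C) = 0 - j3.763e+05 Ω
Step 3 — Series combination: Z_total = R + C = 126 - j3.763e+05 Ω = 3.763e+05∠-90.0° Ω.
Step 4 — Source phasor: V = 124∠42.3° V = 91.71 + j83.45 V.
Step 5 — Ohm's law: I = V / Z_total = (91.71 + j83.45) / (126 - j3.763e+05) = -0.0002217 + j0.0002438 A.
Step 6 — Convert to polar: |I| = 0.0003296 A, ∠I = 132.3°.

I = 0.0003296∠132.3° A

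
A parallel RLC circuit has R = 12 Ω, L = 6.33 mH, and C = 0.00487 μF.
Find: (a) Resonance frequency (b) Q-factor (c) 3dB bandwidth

Step 1 — Resonance: ω₀ = 1/√(LC) = 1/√(0.00633·4.87e-09) = 1.801e+05 rad/s.
Step 2 — f₀ = ω₀/(2π) = 2.867e+04 Hz.
Step 3 — Parallel Q: Q = R/(ω₀L) = 12/(1.801e+05·0.00633) = 0.01053.
Step 4 — Bandwidth: Δω = ω₀/Q = 1.711e+07 rad/s; BW = Δω/(2π) = 2.723e+06 Hz.

(a) f₀ = 2.867e+04 Hz  (b) Q = 0.01053  (c) BW = 2.723e+06 Hz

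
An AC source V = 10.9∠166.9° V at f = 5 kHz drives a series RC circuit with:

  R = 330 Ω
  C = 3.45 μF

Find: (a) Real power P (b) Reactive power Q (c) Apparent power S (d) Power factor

Step 1 — Angular frequency: ω = 2π·f = 2π·5000 = 3.142e+04 rad/s.
Step 2 — Component impedances:
  R: Z = R = 330 Ω
  C: Z = 1/(jωC) = -j/(ω·C) = 0 - j9.226 Ω
Step 3 — Series combination: Z_total = R + C = 330 - j9.226 Ω = 330.1∠-1.6° Ω.
Step 4 — Source phasor: V = 10.9∠166.9° V = -10.62 + j2.47 V.
Step 5 — Current: I = V / Z = -0.03235 + j0.006582 A = 0.03302∠168.5° A.
Step 6 — Complex power: S = V·I* = 0.3597 - j0.01006 VA.
Step 7 — Real power: P = Re(S) = 0.3597 W.
Step 8 — Reactive power: Q = Im(S) = -0.01006 VAR.
Step 9 — Apparent power: |S| = 0.3599 VA.
Step 10 — Power factor: PF = P/|S| = 0.9996 (leading).

(a) P = 0.3597 W  (b) Q = -0.01006 VAR  (c) S = 0.3599 VA  (d) PF = 0.9996 (leading)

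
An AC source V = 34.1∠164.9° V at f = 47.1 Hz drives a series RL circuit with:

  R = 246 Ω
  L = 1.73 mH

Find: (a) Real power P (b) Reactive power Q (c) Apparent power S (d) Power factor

Step 1 — Angular frequency: ω = 2π·f = 2π·47.1 = 295.9 rad/s.
Step 2 — Component impedances:
  R: Z = R = 246 Ω
  L: Z = jωL = j·295.9·0.00173 = 0 + j0.512 Ω
Step 3 — Series combination: Z_total = R + L = 246 + j0.512 Ω = 246∠0.1° Ω.
Step 4 — Source phasor: V = 34.1∠164.9° V = -32.92 + j8.883 V.
Step 5 — Current: I = V / Z = -0.1338 + j0.03639 A = 0.1386∠164.8° A.
Step 6 — Complex power: S = V·I* = 4.727 + j0.009837 VA.
Step 7 — Real power: P = Re(S) = 4.727 W.
Step 8 — Reactive power: Q = Im(S) = 0.009837 VAR.
Step 9 — Apparent power: |S| = 4.727 VA.
Step 10 — Power factor: PF = P/|S| = 1 (lagging).

(a) P = 4.727 W  (b) Q = 0.009837 VAR  (c) S = 4.727 VA  (d) PF = 1 (lagging)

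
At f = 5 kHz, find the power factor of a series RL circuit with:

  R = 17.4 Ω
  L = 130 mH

Step 1 — Angular frequency: ω = 2π·f = 2π·5000 = 3.142e+04 rad/s.
Step 2 — Component impedances:
  R: Z = R = 17.4 Ω
  L: Z = jωL = j·3.142e+04·0.13 = 0 + j4084 Ω
Step 3 — Series combination: Z_total = R + L = 17.4 + j4084 Ω = 4084∠89.8° Ω.
Step 4 — Power factor: PF = cos(φ) = Re(Z)/|Z| = 17.4/4084.1 = 0.00426.
Step 5 — Type: Im(Z) = 4084 ⇒ lagging (phase φ = 89.8°).

PF = 0.00426 (lagging, φ = 89.8°)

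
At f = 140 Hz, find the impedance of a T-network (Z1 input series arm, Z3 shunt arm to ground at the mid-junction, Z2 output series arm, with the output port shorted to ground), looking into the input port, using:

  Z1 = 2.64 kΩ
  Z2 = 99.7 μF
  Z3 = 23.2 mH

Step 1 — Angular frequency: ω = 2π·f = 2π·140 = 879.6 rad/s.
Step 2 — Component impedances:
  Z1: Z = R = 2640 Ω
  Z2: Z = 1/(jωC) = -j/(ω·C) = 0 - j11.4 Ω
  Z3: Z = jωL = j·879.6·0.0232 = 0 + j20.41 Ω
Step 3 — With the output port shorted to ground, the output series arm Z2 runs from the junction to ground; the shunt arm Z3 also runs from the junction to ground. They appear in parallel: Z3 || Z2 = 0 - j25.84 Ω.
Step 4 — Series with input arm Z1: Z_in = Z1 + (Z3 || Z2) = 2640 - j25.84 Ω = 2640∠-0.6° Ω.

Z = 2640 - j25.84 Ω = 2640∠-0.6° Ω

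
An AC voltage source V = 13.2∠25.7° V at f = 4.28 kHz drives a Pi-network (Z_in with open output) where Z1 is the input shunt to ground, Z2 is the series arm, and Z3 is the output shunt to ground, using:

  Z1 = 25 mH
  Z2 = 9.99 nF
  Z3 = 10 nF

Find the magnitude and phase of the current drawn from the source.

Step 1 — Angular frequency: ω = 2π·f = 2π·4280 = 2.689e+04 rad/s.
Step 2 — Component impedances:
  Z1: Z = jωL = j·2.689e+04·0.025 = 0 + j672.3 Ω
  Z2: Z = 1/(jωC) = -j/(ω·C) = 0 - j3722 Ω
  Z3: Z = 1/(jωC) = -j/(ω·C) = 0 - j3719 Ω
Step 3 — With open output, the series arm Z2 and the output shunt Z3 appear in series to ground: Z2 + Z3 = 0 - j7441 Ω.
Step 4 — Parallel with input shunt Z1: Z_in = Z1 || (Z2 + Z3) = 0 + j739.1 Ω = 739.1∠90.0° Ω.
Step 5 — Source phasor: V = 13.2∠25.7° V = 11.89 + j5.724 V.
Step 6 — Ohm's law: I = V / Z_total = (11.89 + j5.724) / (0 + j739.1) = 0.007745 - j0.01609 A.
Step 7 — Convert to polar: |I| = 0.01786 A, ∠I = -64.3°.

I = 0.01786∠-64.3° A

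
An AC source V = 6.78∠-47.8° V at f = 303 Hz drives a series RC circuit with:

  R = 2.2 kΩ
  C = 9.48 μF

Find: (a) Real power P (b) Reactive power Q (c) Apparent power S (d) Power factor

Step 1 — Angular frequency: ω = 2π·f = 2π·303 = 1904 rad/s.
Step 2 — Component impedances:
  R: Z = R = 2200 Ω
  C: Z = 1/(jωC) = -j/(ω·C) = 0 - j55.41 Ω
Step 3 — Series combination: Z_total = R + C = 2200 - j55.41 Ω = 2201∠-1.4° Ω.
Step 4 — Source phasor: V = 6.78∠-47.8° V = 4.554 - j5.023 V.
Step 5 — Current: I = V / Z = 0.002126 - j0.002229 A = 0.003081∠-46.4° A.
Step 6 — Complex power: S = V·I* = 0.02088 - j0.0005259 VA.
Step 7 — Real power: P = Re(S) = 0.02088 W.
Step 8 — Reactive power: Q = Im(S) = -0.0005259 VAR.
Step 9 — Apparent power: |S| = 0.02089 VA.
Step 10 — Power factor: PF = P/|S| = 0.9997 (leading).

(a) P = 0.02088 W  (b) Q = -0.0005259 VAR  (c) S = 0.02089 VA  (d) PF = 0.9997 (leading)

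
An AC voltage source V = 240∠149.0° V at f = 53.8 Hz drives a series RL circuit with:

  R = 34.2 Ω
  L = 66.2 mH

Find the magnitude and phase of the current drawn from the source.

Step 1 — Angular frequency: ω = 2π·f = 2π·53.8 = 338 rad/s.
Step 2 — Component impedances:
  R: Z = R = 34.2 Ω
  L: Z = jωL = j·338·0.0662 = 0 + j22.38 Ω
Step 3 — Series combination: Z_total = R + L = 34.2 + j22.38 Ω = 40.87∠33.2° Ω.
Step 4 — Source phasor: V = 240∠149.0° V = -205.7 + j123.6 V.
Step 5 — Ohm's law: I = V / Z_total = (-205.7 + j123.6) / (34.2 + j22.38) = -2.556 + j5.287 A.
Step 6 — Convert to polar: |I| = 5.872 A, ∠I = 115.8°.

I = 5.872∠115.8° A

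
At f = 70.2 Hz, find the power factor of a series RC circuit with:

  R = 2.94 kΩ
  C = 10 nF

Step 1 — Angular frequency: ω = 2π·f = 2π·70.2 = 441.1 rad/s.
Step 2 — Component impedances:
  R: Z = R = 2940 Ω
  C: Z = 1/(jωC) = -j/(ω·C) = 0 - j2.267e+05 Ω
Step 3 — Series combination: Z_total = R + C = 2940 - j2.267e+05 Ω = 2.267e+05∠-89.3° Ω.
Step 4 — Power factor: PF = cos(φ) = Re(Z)/|Z| = 2940/2.267e+05 = 0.01297.
Step 5 — Type: Im(Z) = -2.267e+05 ⇒ leading (phase φ = -89.3°).

PF = 0.01297 (leading, φ = -89.3°)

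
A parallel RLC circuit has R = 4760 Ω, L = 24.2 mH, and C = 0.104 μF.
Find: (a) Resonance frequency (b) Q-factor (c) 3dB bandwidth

Step 1 — Resonance: ω₀ = 1/√(LC) = 1/√(0.0242·1.04e-07) = 1.993e+04 rad/s.
Step 2 — f₀ = ω₀/(2π) = 3172 Hz.
Step 3 — Parallel Q: Q = R/(ω₀L) = 4760/(1.993e+04·0.0242) = 9.868.
Step 4 — Bandwidth: Δω = ω₀/Q = 2020 rad/s; BW = Δω/(2π) = 321.5 Hz.

(a) f₀ = 3172 Hz  (b) Q = 9.868  (c) BW = 321.5 Hz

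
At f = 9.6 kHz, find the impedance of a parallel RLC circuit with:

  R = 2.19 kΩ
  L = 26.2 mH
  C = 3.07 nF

Step 1 — Angular frequency: ω = 2π·f = 2π·9600 = 6.032e+04 rad/s.
Step 2 — Component impedances:
  R: Z = R = 2190 Ω
  L: Z = jωL = j·6.032e+04·0.0262 = 0 + j1580 Ω
  C: Z = 1/(jωC) = -j/(ω·C) = 0 - j5400 Ω
Step 3 — Parallel combination: 1/Z_total = 1/R + 1/L + 1/C; Z_total = 1117 + j1095 Ω = 1564∠44.4° Ω.

Z = 1117 + j1095 Ω = 1564∠44.4° Ω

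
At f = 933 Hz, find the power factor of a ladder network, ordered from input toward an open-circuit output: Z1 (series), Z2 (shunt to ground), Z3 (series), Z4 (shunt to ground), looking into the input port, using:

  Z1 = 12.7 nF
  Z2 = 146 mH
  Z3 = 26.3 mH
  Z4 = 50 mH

Step 1 — Angular frequency: ω = 2π·f = 2π·933 = 5862 rad/s.
Step 2 — Component impedances:
  Z1: Z = 1/(jωC) = -j/(ω·C) = 0 - j1.343e+04 Ω
  Z2: Z = jωL = j·5862·0.146 = 0 + j855.9 Ω
  Z3: Z = jωL = j·5862·0.0263 = 0 + j154.2 Ω
  Z4: Z = jωL = j·5862·0.05 = 0 + j293.1 Ω
Step 3 — Ladder network (open output): work backward from the far end, alternating series and parallel combinations. Z_in = 0 - j1.314e+04 Ω = 1.314e+04∠-90.0° Ω.
Step 4 — Power factor: PF = cos(φ) = Re(Z)/|Z| = 0/1.314e+04 = 0.
Step 5 — Type: Im(Z) = -1.314e+04 ⇒ leading (phase φ = -90.0°).

PF = 0 (leading, φ = -90.0°)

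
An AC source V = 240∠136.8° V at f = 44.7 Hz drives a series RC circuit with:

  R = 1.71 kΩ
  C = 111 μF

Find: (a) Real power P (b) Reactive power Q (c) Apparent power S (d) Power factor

Step 1 — Angular frequency: ω = 2π·f = 2π·44.7 = 280.9 rad/s.
Step 2 — Component impedances:
  R: Z = R = 1710 Ω
  C: Z = 1/(jωC) = -j/(ω·C) = 0 - j32.08 Ω
Step 3 — Series combination: Z_total = R + C = 1710 - j32.08 Ω = 1710∠-1.1° Ω.
Step 4 — Source phasor: V = 240∠136.8° V = -175 + j164.3 V.
Step 5 — Current: I = V / Z = -0.1041 + j0.09412 A = 0.1403∠137.9° A.
Step 6 — Complex power: S = V·I* = 33.67 - j0.6316 VA.
Step 7 — Real power: P = Re(S) = 33.67 W.
Step 8 — Reactive power: Q = Im(S) = -0.6316 VAR.
Step 9 — Apparent power: |S| = 33.68 VA.
Step 10 — Power factor: PF = P/|S| = 0.9998 (leading).

(a) P = 33.67 W  (b) Q = -0.6316 VAR  (c) S = 33.68 VA  (d) PF = 0.9998 (leading)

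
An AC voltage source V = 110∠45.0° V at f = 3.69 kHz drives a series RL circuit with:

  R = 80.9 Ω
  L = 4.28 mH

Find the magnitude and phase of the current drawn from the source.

Step 1 — Angular frequency: ω = 2π·f = 2π·3690 = 2.318e+04 rad/s.
Step 2 — Component impedances:
  R: Z = R = 80.9 Ω
  L: Z = jωL = j·2.318e+04·0.00428 = 0 + j99.23 Ω
Step 3 — Series combination: Z_total = R + L = 80.9 + j99.23 Ω = 128∠50.8° Ω.
Step 4 — Source phasor: V = 110∠45.0° V = 77.78 + j77.78 V.
Step 5 — Ohm's law: I = V / Z_total = (77.78 + j77.78) / (80.9 + j99.23) = 0.8548 - j0.08699 A.
Step 6 — Convert to polar: |I| = 0.8592 A, ∠I = -5.8°.

I = 0.8592∠-5.8° A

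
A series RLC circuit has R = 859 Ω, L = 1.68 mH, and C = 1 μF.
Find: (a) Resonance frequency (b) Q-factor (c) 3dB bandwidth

Step 1 — Resonance condition Im(Z)=0 gives ω₀ = 1/√(LC).
Step 2 — ω₀ = 1/√(0.00168·1e-06) = 2.44e+04 rad/s.
Step 3 — f₀ = ω₀/(2π) = 3883 Hz.
Step 4 — Series Q: Q = ω₀L/R = 2.44e+04·0.00168/859 = 0.04772.
Step 5 — 3dB bandwidth: Δω = ω₀/Q = 5.113e+05 rad/s; BW = Δω/(2π) = 8.138e+04 Hz.

(a) f₀ = 3883 Hz  (b) Q = 0.04772  (c) BW = 8.138e+04 Hz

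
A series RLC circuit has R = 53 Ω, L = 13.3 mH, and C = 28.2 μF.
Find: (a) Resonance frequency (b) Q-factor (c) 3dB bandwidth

Step 1 — Resonance: ω₀ = 1/√(LC) = 1/√(0.0133·2.82e-05) = 1633 rad/s.
Step 2 — f₀ = ω₀/(2π) = 259.9 Hz.
Step 3 — Series Q: Q = ω₀L/R = 1633·0.0133/53 = 0.4098.
Step 4 — Bandwidth: Δω = ω₀/Q = 3985 rad/s; BW = Δω/(2π) = 634.2 Hz.

(a) f₀ = 259.9 Hz  (b) Q = 0.4098  (c) BW = 634.2 Hz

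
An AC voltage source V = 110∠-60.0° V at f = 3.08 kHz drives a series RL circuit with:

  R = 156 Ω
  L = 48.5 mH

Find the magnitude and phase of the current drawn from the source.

Step 1 — Angular frequency: ω = 2π·f = 2π·3080 = 1.935e+04 rad/s.
Step 2 — Component impedances:
  R: Z = R = 156 Ω
  L: Z = jωL = j·1.935e+04·0.0485 = 0 + j938.6 Ω
Step 3 — Series combination: Z_total = R + L = 156 + j938.6 Ω = 951.5∠80.6° Ω.
Step 4 — Source phasor: V = 110∠-60.0° V = 55 - j95.26 V.
Step 5 — Ohm's law: I = V / Z_total = (55 - j95.26) / (156 + j938.6) = -0.08929 - j0.07344 A.
Step 6 — Convert to polar: |I| = 0.1156 A, ∠I = -140.6°.

I = 0.1156∠-140.6° A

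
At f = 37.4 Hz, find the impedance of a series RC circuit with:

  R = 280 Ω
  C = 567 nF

Step 1 — Angular frequency: ω = 2π·f = 2π·37.4 = 235 rad/s.
Step 2 — Component impedances:
  R: Z = R = 280 Ω
  C: Z = 1/(jωC) = -j/(ω·C) = 0 - j7505 Ω
Step 3 — Series combination: Z_total = R + C = 280 - j7505 Ω = 7510∠-87.9° Ω.

Z = 280 - j7505 Ω = 7510∠-87.9° Ω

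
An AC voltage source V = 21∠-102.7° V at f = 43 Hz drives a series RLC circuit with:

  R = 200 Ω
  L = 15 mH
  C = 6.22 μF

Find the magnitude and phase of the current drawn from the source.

Step 1 — Angular frequency: ω = 2π·f = 2π·43 = 270.2 rad/s.
Step 2 — Component impedances:
  R: Z = R = 200 Ω
  L: Z = jωL = j·270.2·0.015 = 0 + j4.053 Ω
  C: Z = 1/(jωC) = -j/(ω·C) = 0 - j595.1 Ω
Step 3 — Series combination: Z_total = R + L + C = 200 - j591 Ω = 623.9∠-71.3° Ω.
Step 4 — Source phasor: V = 21∠-102.7° V = -4.617 - j20.49 V.
Step 5 — Ohm's law: I = V / Z_total = (-4.617 - j20.49) / (200 - j591) = 0.02873 - j0.01753 A.
Step 6 — Convert to polar: |I| = 0.03366 A, ∠I = -31.4°.

I = 0.03366∠-31.4° A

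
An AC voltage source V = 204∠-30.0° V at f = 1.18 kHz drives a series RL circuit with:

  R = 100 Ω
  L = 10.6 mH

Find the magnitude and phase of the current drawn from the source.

Step 1 — Angular frequency: ω = 2π·f = 2π·1180 = 7414 rad/s.
Step 2 — Component impedances:
  R: Z = R = 100 Ω
  L: Z = jωL = j·7414·0.0106 = 0 + j78.59 Ω
Step 3 — Series combination: Z_total = R + L = 100 + j78.59 Ω = 127.2∠38.2° Ω.
Step 4 — Source phasor: V = 204∠-30.0° V = 176.7 - j102 V.
Step 5 — Ohm's law: I = V / Z_total = (176.7 - j102) / (100 + j78.59) = 0.5966 - j1.489 A.
Step 6 — Convert to polar: |I| = 1.604 A, ∠I = -68.2°.

I = 1.604∠-68.2° A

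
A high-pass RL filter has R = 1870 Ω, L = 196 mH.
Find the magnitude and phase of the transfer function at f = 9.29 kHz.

Step 1 — Angular frequency: ω = 2π·9290 = 5.837e+04 rad/s.
Step 2 — Transfer function: H(jω) = jωL/(R + jωL).
Step 3 — Numerator jωL = j·1.144e+04; denominator R + jωL = 1870 + j1.144e+04.
Step 4 — H = 0.974 + j0.1592.
Step 5 — Magnitude: |H| = 0.9869 (-0.1 dB); phase: φ = 9.3°.

|H| = 0.9869 (-0.1 dB), φ = 9.3°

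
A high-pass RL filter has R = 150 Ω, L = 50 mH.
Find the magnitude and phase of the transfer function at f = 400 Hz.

Step 1 — Angular frequency: ω = 2π·400 = 2513 rad/s.
Step 2 — Transfer function: H(jω) = jωL/(R + jωL).
Step 3 — Numerator jωL = j·125.7; denominator R + jωL = 150 + j125.7.
Step 4 — H = 0.4124 + j0.4923.
Step 5 — Magnitude: |H| = 0.6422 (-3.8 dB); phase: φ = 50.0°.

|H| = 0.6422 (-3.8 dB), φ = 50.0°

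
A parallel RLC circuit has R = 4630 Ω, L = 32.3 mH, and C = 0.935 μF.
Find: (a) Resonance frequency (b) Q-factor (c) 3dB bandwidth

Step 1 — Resonance: ω₀ = 1/√(LC) = 1/√(0.0323·9.35e-07) = 5754 rad/s.
Step 2 — f₀ = ω₀/(2π) = 915.8 Hz.
Step 3 — Parallel Q: Q = R/(ω₀L) = 4630/(5754·0.0323) = 24.91.
Step 4 — Bandwidth: Δω = ω₀/Q = 231 rad/s; BW = Δω/(2π) = 36.76 Hz.

(a) f₀ = 915.8 Hz  (b) Q = 24.91  (c) BW = 36.76 Hz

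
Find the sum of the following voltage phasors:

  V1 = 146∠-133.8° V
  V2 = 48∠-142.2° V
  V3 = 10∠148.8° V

Step 1 — Convert each phasor to rectangular form:
  V1 = 146·(cos(-133.8°) + j·sin(-133.8°)) = -101.1 - j105.4 V
  V2 = 48·(cos(-142.2°) + j·sin(-142.2°)) = -37.93 - j29.42 V
  V3 = 10·(cos(148.8°) + j·sin(148.8°)) = -8.554 + j5.18 V
Step 2 — Sum components: V_total = -147.5 - j129.6 V.
Step 3 — Convert to polar: |V_total| = 196.4 V, ∠V_total = -138.7°.

V_total = 196.4∠-138.7° V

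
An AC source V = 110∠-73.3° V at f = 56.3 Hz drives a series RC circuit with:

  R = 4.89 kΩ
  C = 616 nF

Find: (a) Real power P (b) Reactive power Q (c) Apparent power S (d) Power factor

Step 1 — Angular frequency: ω = 2π·f = 2π·56.3 = 353.7 rad/s.
Step 2 — Component impedances:
  R: Z = R = 4890 Ω
  C: Z = 1/(jωC) = -j/(ω·C) = 0 - j4589 Ω
Step 3 — Series combination: Z_total = R + C = 4890 - j4589 Ω = 6706∠-43.2° Ω.
Step 4 — Source phasor: V = 110∠-73.3° V = 31.61 - j105.4 V.
Step 5 — Current: I = V / Z = 0.01419 - j0.008231 A = 0.0164∠-30.1° A.
Step 6 — Complex power: S = V·I* = 1.316 - j1.235 VA.
Step 7 — Real power: P = Re(S) = 1.316 W.
Step 8 — Reactive power: Q = Im(S) = -1.235 VAR.
Step 9 — Apparent power: |S| = 1.804 VA.
Step 10 — Power factor: PF = P/|S| = 0.7292 (leading).

(a) P = 1.316 W  (b) Q = -1.235 VAR  (c) S = 1.804 VA  (d) PF = 0.7292 (leading)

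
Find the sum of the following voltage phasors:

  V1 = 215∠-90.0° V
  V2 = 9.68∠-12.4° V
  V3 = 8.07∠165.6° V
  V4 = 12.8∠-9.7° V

Step 1 — Convert each phasor to rectangular form:
  V1 = 215·(cos(-90.0°) + j·sin(-90.0°)) = 0 - j215 V
  V2 = 9.68·(cos(-12.4°) + j·sin(-12.4°)) = 9.454 - j2.079 V
  V3 = 8.07·(cos(165.6°) + j·sin(165.6°)) = -7.816 + j2.007 V
  V4 = 12.8·(cos(-9.7°) + j·sin(-9.7°)) = 12.62 - j2.157 V
Step 2 — Sum components: V_total = 14.25 - j217.2 V.
Step 3 — Convert to polar: |V_total| = 217.7 V, ∠V_total = -86.2°.

V_total = 217.7∠-86.2° V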